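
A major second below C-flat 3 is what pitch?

B-double-flat 2

The second takes the letter from C down to B.
Moving 2 semitones down from Cb3 (the size of a major second) reaches Bbb2.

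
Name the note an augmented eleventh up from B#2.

Four letters up from B (plus an octave) reaches E.
An augmented eleventh is 18 semitones; 18 semitones up from B#2 gives E##4.

E##4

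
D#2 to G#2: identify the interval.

P4

D to G spans four letter names (D-E-F-G), so the interval is some kind of fourth.
Counting semitones, D#2→G#2 is 5, which is the perfect fourth.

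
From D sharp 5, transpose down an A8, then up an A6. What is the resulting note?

B sharp 4

An augmented octave down from D#5 is D4.
An augmented sixth up from D4 is B#4.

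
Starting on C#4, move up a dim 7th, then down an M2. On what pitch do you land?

Ab4

A diminished seventh up from C#4 is Bb4.
A major second down from Bb4 is Ab4.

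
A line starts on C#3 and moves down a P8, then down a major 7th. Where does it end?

Down a perfect octave from C#3: C#2 (12 semitones down).
Down a major seventh from C#2: D1 (11 semitones down).

D1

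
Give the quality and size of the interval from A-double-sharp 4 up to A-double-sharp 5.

A to A is the same letter name, plus an octave — that makes it an octave of some quality.
A##4 to A##5 is 12 semitones, matching the perfect octave exactly, so the quality is perfect.

perfect octave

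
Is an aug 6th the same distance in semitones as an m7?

Yes

Both span 10 semitones: an augmented sixth and a minor seventh are the same chromatic distance.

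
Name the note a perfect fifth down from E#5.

A#4

The fifth takes the letter from E down to A.
A perfect fifth spans 7 semitones, so from E#5 the target pitch is A#4.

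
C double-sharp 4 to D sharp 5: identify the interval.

m9

C to D spans two letter names (C-D), plus an octave — that makes it a ninth of some quality.
C##4 to D#5 is 13 semitones, a half step short of the major ninth (14), so this is minor.
(Equivalently, a compound minor second: a minor second plus an octave.)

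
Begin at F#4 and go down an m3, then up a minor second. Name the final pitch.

E4

A minor third down from F#4 is D#4.
Up a minor second from D#4: E4 (1 semitone up).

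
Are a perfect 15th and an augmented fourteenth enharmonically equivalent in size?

Yes

A perfect fifteenth spans 24 semitones, and an augmented fourteenth also spans 24 semitones — they're enharmonic.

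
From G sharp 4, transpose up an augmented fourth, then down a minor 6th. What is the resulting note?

E double-sharp 4

An augmented fourth up from G#4 is C##5.
Down a minor sixth from C##5: E##4 (8 semitones down).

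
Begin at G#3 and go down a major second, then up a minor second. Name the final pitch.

Down a major second from G#3: F#3 (2 semitones down).
Up a minor second from F#3: G3 (1 semitone up).

G3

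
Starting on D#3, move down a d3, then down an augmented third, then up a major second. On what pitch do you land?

A#2

Down a diminished third from D#3: B##2 (2 semitones down).
Down an augmented third from B##2: G#2 (5 semitones down).
Up a major second from G#2: A#2 (2 semitones up).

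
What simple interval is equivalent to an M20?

Each octave removed subtracts seven from the number: 20 − 14 = 6.
Quality carries through unchanged, so the simple form is a major sixth.

M6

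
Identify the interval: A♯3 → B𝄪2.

diminished 7th

Descending from A#3 to B##2 is the same interval as ascending B##2 to A#3.
B to A spans seven letter names (B-C-D-E-F-G-A): a seventh.
B##2 to A#3 spans 9 semitones — two semitones narrower than the major seventh (11) — giving a diminished seventh.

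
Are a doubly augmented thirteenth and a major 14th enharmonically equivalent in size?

A doubly augmented thirteenth = 23 semitones = a major fourteenth; enharmonically equal.

Yes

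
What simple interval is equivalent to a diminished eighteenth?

diminished fourth

Take out 2 octaves (14 from the number): 18 − 14 = 4.
Quality carries through unchanged, so the simple form is a diminished fourth.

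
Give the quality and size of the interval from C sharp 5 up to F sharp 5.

perfect fourth

C to F spans four letter names (C-D-E-F): a fourth.
The perfect fourth spans 5 semitones, and C#5 to F#5 is exactly 5 semitones — so this is a perfect fourth.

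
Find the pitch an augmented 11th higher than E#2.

The eleventh's letter: E up four letter names plus an octave → A.
An augmented eleventh is 18 semitones; 18 semitones up from E#2 gives A##3.

A##3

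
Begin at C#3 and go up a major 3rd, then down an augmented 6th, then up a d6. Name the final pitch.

Ebb3

C#3 up a major third → E#3 (4 semitones).
An augmented sixth down from E#3 is G2.
A diminished sixth up from G2 is Ebb3.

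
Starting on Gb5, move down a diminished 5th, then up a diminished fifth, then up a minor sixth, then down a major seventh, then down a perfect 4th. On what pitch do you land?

Gb5 down a diminished fifth → C5 (6 semitones).
A diminished fifth up from C5 is Gb5.
Up a minor sixth from Gb5: Ebb6 (8 semitones up).
Ebb6 down a major seventh → Fbb5 (11 semitones).
Fbb5 down a perfect fourth → Cbb5 (5 semitones).

Cbb5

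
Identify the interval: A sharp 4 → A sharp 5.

perfect octave

A to A is the same letter name, plus an octave — that makes it an octave of some quality.
A#4 to A#5 is 12 semitones, matching the perfect octave exactly, so the quality is perfect.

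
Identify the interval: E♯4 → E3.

Descending from E#4 to E3 is the same interval as ascending E3 to E#4.
E to E is the same letter name, plus an octave, so the interval is some kind of octave.
A perfect octave would be 12 semitones; E3 to E#4 is 13, one semitone wider, so the interval is augmented.

augmented octave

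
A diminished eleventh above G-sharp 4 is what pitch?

Counting four letter names plus an octave up from G lands on C.
Moving 16 semitones up from G#4 (the size of a diminished eleventh) reaches C6.

C 6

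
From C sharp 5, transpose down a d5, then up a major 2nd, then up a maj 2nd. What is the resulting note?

C#5 down a diminished fifth → F##4 (6 semitones).
F##4 up a major second → G##4 (2 semitones).
G##4 up a major second → A##4 (2 semitones).

A double-sharp 4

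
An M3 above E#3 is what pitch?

G##3

Counting three letter names up from E lands on G.
A major third spans 4 semitones, so from E#3 the target pitch is G##3.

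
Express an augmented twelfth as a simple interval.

A5

Subtracting seven from the interval number removes an octave: 12 − 7 = 5.
Quality carries through unchanged, so the simple form is an augmented fifth.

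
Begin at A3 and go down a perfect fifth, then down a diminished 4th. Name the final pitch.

A#2

Down a perfect fifth from A3: D3 (7 semitones down).
D3 down a diminished fourth → A#2 (4 semitones).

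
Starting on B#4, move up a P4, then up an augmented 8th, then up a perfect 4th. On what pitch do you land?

A##6

Up a perfect fourth from B#4: E#5 (5 semitones up).
E#5 up an augmented octave → E##6 (13 semitones).
Up a perfect fourth from E##6: A##6 (5 semitones up).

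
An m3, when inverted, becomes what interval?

Interval numbers invert to sum to nine: 3 + 6 = 9, so a third inverts to a sixth.
The quality also flips — minor becomes major — giving a major sixth.

major sixth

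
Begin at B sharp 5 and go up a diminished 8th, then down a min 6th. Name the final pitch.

D sharp 6

A diminished octave up from B#5 is B6.
Down a minor sixth from B6: D#6 (8 semitones down).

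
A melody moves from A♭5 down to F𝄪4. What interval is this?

Descending from Ab5 to F##4 is the same interval as ascending F##4 to Ab5.
F to A spans three letter names (F-G-A), plus an octave — that makes it a tenth of some quality.
A major tenth would be 16 semitones; F##4 to Ab5 is 13, three semitones narrower, so the interval is doubly diminished.
(Equivalently, a compound doubly diminished third: a doubly diminished third plus an octave.)

doubly diminished 10th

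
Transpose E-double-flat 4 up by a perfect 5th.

The fifth takes the letter from E up to B.
A perfect fifth spans 7 semitones, so from Ebb4 the target pitch is Bbb4.

B-double-flat 4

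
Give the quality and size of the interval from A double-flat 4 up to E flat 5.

A5

A to E spans five letter names (A-B-C-D-E), so the interval is some kind of fifth.
The perfect fifth is 7 semitones; here we have 8, one semitone wider: augmented.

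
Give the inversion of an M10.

minor sixth

First reduce the compound major tenth to its simple form, a major third.
The rule of nine gives the new number: 9 − 3 = 6, so a third becomes a sixth.
Quality inverts too: major becomes minor. That makes the inversion a minor sixth.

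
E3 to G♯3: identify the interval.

E to G spans three letter names (E-F-G), so the interval is some kind of third.
E3 to G#3 is 4 semitones, matching the major third exactly, so the quality is major.

major third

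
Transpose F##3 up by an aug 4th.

The fourth takes the letter from F up to B.
Moving 6 semitones up from F##3 (the size of an augmented fourth) reaches B##3.

B##3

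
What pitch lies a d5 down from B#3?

E##3

The fifth takes the letter from B down to E.
A diminished fifth is 6 semitones; 6 semitones down from B#3 gives E##3.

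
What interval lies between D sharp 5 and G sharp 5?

D to G spans four letter names (D-E-F-G), so the interval is some kind of fourth.
D#5 to G#5 is 5 semitones, matching the perfect fourth exactly, so the quality is perfect.

P4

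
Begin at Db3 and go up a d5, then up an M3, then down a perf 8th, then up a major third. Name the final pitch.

Db3 up a diminished fifth → Abb3 (6 semitones).
Up a major third from Abb3: Cb4 (4 semitones up).
Cb4 down a perfect octave → Cb3 (12 semitones).
A major third up from Cb3 is Eb3.

Eb3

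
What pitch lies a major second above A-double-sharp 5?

B-double-sharp 5

The second takes the letter from A up to B.
A major second is 2 semitones; 2 semitones up from A##5 gives B##5.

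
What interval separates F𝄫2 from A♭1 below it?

diminished sixth

Descending from Fbb2 to Ab1 is the same interval as ascending Ab1 to Fbb2.
A to F spans six letter names (A-B-C-D-E-F), so the interval is some kind of sixth.
The major sixth is 9 semitones; here we have 7, two semitones narrower: diminished.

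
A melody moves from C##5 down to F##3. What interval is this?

Descending from C##5 to F##3 is the same interval as ascending F##3 to C##5.
F to C spans five letter names (F-G-A-B-C), plus an octave: a twelfth.
Counting semitones, F##3→C##5 is 19, which is the perfect twelfth.
(Equivalently, a compound perfect fifth: a perfect fifth plus an octave.)

P12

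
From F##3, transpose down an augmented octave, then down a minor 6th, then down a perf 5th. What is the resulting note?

An augmented octave down from F##3 is F#2.
F#2 down a minor sixth → A#1 (8 semitones).
Down a perfect fifth from A#1: D#1 (7 semitones down).

D#1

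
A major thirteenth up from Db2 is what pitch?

The thirteenth's letter: D up six letter names plus an octave → B.
A major thirteenth is 21 semitones; 21 semitones up from Db2 gives Bb3.

Bb3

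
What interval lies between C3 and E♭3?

minor third

C to E spans three letter names (C-D-E) — that makes it a third of some quality.
A major third would be 4 semitones, but C3 to Eb3 is 3 — one semitone narrower, making it a minor third.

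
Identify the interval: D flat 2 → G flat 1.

perfect 5th

Descending from Db2 to Gb1 is the same interval as ascending Gb1 to Db2.
G to D spans five letter names (G-A-B-C-D), so the interval is some kind of fifth.
The perfect fifth spans 7 semitones, and Gb1 to Db2 is exactly 7 semitones — so this is a perfect fifth.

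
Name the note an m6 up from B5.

Six letter names up from B: G.
A minor sixth is 8 semitones; 8 semitones up from B5 gives G6.

G6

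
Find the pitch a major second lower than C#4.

B3

Counting two letter names down from C lands on B.
Moving 2 semitones down from C#4 (the size of a major second) reaches B3.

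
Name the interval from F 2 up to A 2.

major third

F to A spans three letter names (F-G-A), so the interval is some kind of third.
F2 to A2 is 4 semitones, matching the major third exactly, so the quality is major.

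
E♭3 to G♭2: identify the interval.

M6

Descending from Eb3 to Gb2 is the same interval as ascending Gb2 to Eb3.
G to E spans six letter names (G-A-B-C-D-E) — that makes it a sixth of some quality.
The major sixth spans 9 semitones, and Gb2 to Eb3 is exactly 9 semitones — so this is a major sixth.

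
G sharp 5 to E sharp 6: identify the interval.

M6

G to E spans six letter names (G-A-B-C-D-E), so the interval is some kind of sixth.
Counting semitones, G#5→E#6 is 9, which is the major sixth.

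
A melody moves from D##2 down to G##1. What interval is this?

Descending from D##2 to G##1 is the same interval as ascending G##1 to D##2.
G to D spans five letter names (G-A-B-C-D): a fifth.
G##1 to D##2 is 7 semitones, matching the perfect fifth exactly, so the quality is perfect.

P5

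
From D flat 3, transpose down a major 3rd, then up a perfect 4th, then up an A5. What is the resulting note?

B flat 3

Down a major third from Db3: Bbb2 (4 semitones down).
Up a perfect fourth from Bbb2: Ebb3 (5 semitones up).
Ebb3 up an augmented fifth → Bb3 (8 semitones).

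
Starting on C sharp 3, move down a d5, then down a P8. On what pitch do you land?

A diminished fifth down from C#3 is F##2.
F##2 down a perfect octave → F##1 (12 semitones).

F double-sharp 1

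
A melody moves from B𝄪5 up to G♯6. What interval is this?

B to G spans six letter names (B-C-D-E-F-G), so the interval is some kind of sixth.
B##5 to G#6 spans 7 semitones — two semitones narrower than the major sixth (9) — giving a diminished sixth.

d6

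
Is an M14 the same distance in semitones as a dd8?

A major fourteenth spans 23 semitones; a doubly diminished octave spans 10 semitones. They differ by 13.

No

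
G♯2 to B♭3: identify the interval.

G to B spans three letter names (G-A-B), plus an octave: a tenth.
The major tenth is 16 semitones; here we have 14, two semitones narrower: diminished.
(Equivalently, a compound diminished third: a diminished third plus an octave.)

d10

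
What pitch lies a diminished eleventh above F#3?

Counting four letter names plus an octave up from F lands on B.
Moving 16 semitones up from F#3 (the size of a diminished eleventh) reaches Bb4.

Bb4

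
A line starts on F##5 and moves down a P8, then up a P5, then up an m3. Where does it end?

E#5

F##5 down a perfect octave → F##4 (12 semitones).
Up a perfect fifth from F##4: C##5 (7 semitones up).
A minor third up from C##5 is E#5.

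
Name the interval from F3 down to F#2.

Descending from F3 to F#2 is the same interval as ascending F#2 to F3.
F to F is the same letter name, plus an octave — that makes it an octave of some quality.
The perfect octave is 12 semitones; here we have 11, one semitone narrower: diminished.

diminished octave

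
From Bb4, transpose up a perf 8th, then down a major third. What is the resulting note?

A perfect octave up from Bb4 is Bb5.
Down a major third from Bb5: Gb5 (4 semitones down).

Gb5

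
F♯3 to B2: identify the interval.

perfect fifth

Descending from F#3 to B2 is the same interval as ascending B2 to F#3.
B to F spans five letter names (B-C-D-E-F), so the interval is some kind of fifth.
B2 to F#3 is 7 semitones, matching the perfect fifth exactly, so the quality is perfect.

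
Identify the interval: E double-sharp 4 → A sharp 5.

diminished eleventh

E to A spans four letter names (E-F-G-A), plus an octave — that makes it an eleventh of some quality.
E##4 to A#5 spans 16 semitones — one semitone narrower than the perfect eleventh (17) — giving a diminished eleventh.
(Equivalently, a compound diminished fourth: a diminished fourth plus an octave.)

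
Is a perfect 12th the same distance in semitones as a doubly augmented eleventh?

A perfect twelfth = 19 semitones = a doubly augmented eleventh; enharmonically equal.

Yes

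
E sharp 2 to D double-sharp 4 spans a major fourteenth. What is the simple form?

major 7th

Take out an octave (7 from the number): 14 − 7 = 7.
Quality carries through unchanged, so the simple form is a major seventh.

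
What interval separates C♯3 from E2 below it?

Descending from C#3 to E2 is the same interval as ascending E2 to C#3.
E to C spans six letter names (E-F-G-A-B-C): a sixth.
E2 to C#3 is 9 semitones, matching the major sixth exactly, so the quality is major.

M6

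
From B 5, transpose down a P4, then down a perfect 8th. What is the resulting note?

B5 down a perfect fourth → F#5 (5 semitones).
A perfect octave down from F#5 is F#4.

F sharp 4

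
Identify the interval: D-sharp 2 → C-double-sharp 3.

M7

D to C spans seven letter names (D-E-F-G-A-B-C), so the interval is some kind of seventh.
D#2 to C##3 is 11 semitones, matching the major seventh exactly, so the quality is major.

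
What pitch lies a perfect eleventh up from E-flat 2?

Counting four letter names plus an octave up from E lands on A.
Moving 17 semitones up from Eb2 (the size of a perfect eleventh) reaches Ab3.

A-flat 3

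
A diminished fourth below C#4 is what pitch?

G##3

Counting four letter names down from C lands on G.
Moving 4 semitones down from C#4 (the size of a diminished fourth) reaches G##3.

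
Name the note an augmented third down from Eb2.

Counting three letter names down from E lands on C.
An augmented third is 5 semitones; 5 semitones down from Eb2 gives Cbb2.

Cbb2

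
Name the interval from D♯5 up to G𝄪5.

augmented fourth

D to G spans four letter names (D-E-F-G), so the interval is some kind of fourth.
The perfect fourth is 5 semitones; here we have 6, one semitone wider: augmented.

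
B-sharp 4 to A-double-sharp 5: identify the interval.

B to A spans seven letter names (B-C-D-E-F-G-A) — that makes it a seventh of some quality.
Counting semitones, B#4→A##5 is 11, which is the major seventh.

major seventh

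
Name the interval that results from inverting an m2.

M7

Inverted interval numbers add to nine, so a second pairs with a seventh (2 + 7 = 9).
Quality inverts too: minor becomes major. That makes the inversion a major seventh.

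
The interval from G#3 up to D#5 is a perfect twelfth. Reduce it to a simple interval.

Each octave removed subtracts seven from the number: 12 − 7 = 5.
Quality carries through unchanged, so the simple form is a perfect fifth.

perfect 5th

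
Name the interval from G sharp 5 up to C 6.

diminished fourth

G to C spans four letter names (G-A-B-C): a fourth.
The perfect fourth is 5 semitones; here we have 4, one semitone narrower: diminished.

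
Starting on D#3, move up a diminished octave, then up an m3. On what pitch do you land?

A diminished octave up from D#3 is D4.
A minor third up from D4 is F4.

F4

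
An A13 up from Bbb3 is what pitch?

The thirteenth's letter: B up six letter names plus an octave → G.
Moving 22 semitones up from Bbb3 (the size of an augmented thirteenth) reaches G5.

G5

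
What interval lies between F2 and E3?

major 7th

F to E spans seven letter names (F-G-A-B-C-D-E): a seventh.
The major seventh spans 11 semitones, and F2 to E3 is exactly 11 semitones — so this is a major seventh.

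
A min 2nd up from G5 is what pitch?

Two letter names up from G: A.
A minor second spans 1 semitone, so from G5 the target pitch is Ab5.

Ab5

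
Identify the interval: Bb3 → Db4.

B to D spans three letter names (B-C-D), so the interval is some kind of third.
At 3 semitones, Bb3→Db4 falls one short of a major third: minor.

minor third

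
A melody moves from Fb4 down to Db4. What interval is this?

minor third

Descending from Fb4 to Db4 is the same interval as ascending Db4 to Fb4.
D to F spans three letter names (D-E-F), so the interval is some kind of third.
A major third would be 4 semitones, but Db4 to Fb4 is 3 — one semitone narrower, making it a minor third.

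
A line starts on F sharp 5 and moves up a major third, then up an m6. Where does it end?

F sharp 6

F#5 up a major third → A#5 (4 semitones).
Up a minor sixth from A#5: F#6 (8 semitones up).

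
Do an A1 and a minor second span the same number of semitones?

An augmented unison = 1 semitone = a minor second; enharmonically equal.

Yes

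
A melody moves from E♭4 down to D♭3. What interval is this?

major ninth

Descending from Eb4 to Db3 is the same interval as ascending Db3 to Eb4.
D to E spans two letter names (D-E), plus an octave, so the interval is some kind of ninth.
Db3 to Eb4 is 14 semitones, matching the major ninth exactly, so the quality is major.
(Equivalently, a compound major second: a major second plus an octave.)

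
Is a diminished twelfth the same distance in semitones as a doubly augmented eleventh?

No

A diminished twelfth spans 18 semitones; a doubly augmented eleventh spans 19 semitones. They differ by 1.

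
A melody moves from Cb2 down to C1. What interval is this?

Descending from Cb2 to C1 is the same interval as ascending C1 to Cb2.
C to C is the same letter name, plus an octave — that makes it an octave of some quality.
The perfect octave is 12 semitones; here we have 11, one semitone narrower: diminished.

diminished octave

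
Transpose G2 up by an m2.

Two letter names up from G: A.
A minor second is 1 semitone; 1 semitone up from G2 gives Ab2.

Ab2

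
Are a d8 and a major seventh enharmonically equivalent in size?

A diminished octave spans 11 semitones, and a major seventh also spans 11 semitones — they're enharmonic.

Yes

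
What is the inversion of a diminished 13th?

First reduce the compound diminished thirteenth to its simple form, a diminished sixth.
Interval numbers invert to sum to nine: 6 + 3 = 9, so a sixth inverts to a third.
Quality inverts too: diminished becomes augmented. That makes the inversion an augmented third.

augmented third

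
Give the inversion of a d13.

First reduce the compound diminished thirteenth to its simple form, a diminished sixth.
Inverted interval numbers add to nine, so a sixth pairs with a third (6 + 3 = 9).
And diminished becomes augmented under inversion, so we get an augmented third.

augmented third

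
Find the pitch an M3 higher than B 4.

D-sharp 5

Three letter names up from B: D.
A major third is 4 semitones; 4 semitones up from B4 gives D#5.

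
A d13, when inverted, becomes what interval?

First reduce the compound diminished thirteenth to its simple form, a diminished sixth.
Interval numbers invert to sum to nine: 6 + 3 = 9, so a sixth inverts to a third.
The quality also flips — diminished becomes augmented — giving an augmented third.

A3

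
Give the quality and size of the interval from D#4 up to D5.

D to D is the same letter name, plus an octave — that makes it an octave of some quality.
The perfect octave is 12 semitones; here we have 11, one semitone narrower: diminished.

d8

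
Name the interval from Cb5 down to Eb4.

minor 6th

Descending from Cb5 to Eb4 is the same interval as ascending Eb4 to Cb5.
E to C spans six letter names (E-F-G-A-B-C): a sixth.
Eb4 to Cb5 is 8 semitones, a half step short of the major sixth (9), so this is minor.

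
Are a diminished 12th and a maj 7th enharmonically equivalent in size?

No

A diminished twelfth is 18 semitones but a major seventh is 11 semitones — different sizes.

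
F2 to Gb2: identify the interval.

F to G spans two letter names (F-G): a second.
A major second would be 2 semitones, but F2 to Gb2 is 1 — one semitone narrower, making it a minor second.

minor second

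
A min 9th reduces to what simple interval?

Take out an octave (7 from the number): 9 − 7 = 2.
Quality carries through unchanged, so the simple form is a minor second.

minor second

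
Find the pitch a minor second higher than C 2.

D flat 2

Two letter names up from C: D.
A minor second spans 1 semitone, so from C2 the target pitch is Db2.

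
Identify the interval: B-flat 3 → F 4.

B to F spans five letter names (B-C-D-E-F): a fifth.
Bb3 to F4 is 7 semitones, matching the perfect fifth exactly, so the quality is perfect.

perfect fifth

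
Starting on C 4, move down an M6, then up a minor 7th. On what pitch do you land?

C4 down a major sixth → Eb3 (9 semitones).
Eb3 up a minor seventh → Db4 (10 semitones).

D flat 4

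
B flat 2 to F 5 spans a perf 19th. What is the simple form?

Take out 2 octaves (14 from the number): 19 − 14 = 5.
Quality carries through unchanged, so the simple form is a perfect fifth.

perfect 5th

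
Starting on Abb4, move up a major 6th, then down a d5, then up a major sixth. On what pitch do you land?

A major sixth up from Abb4 is Fb5.
Down a diminished fifth from Fb5: Bb4 (6 semitones down).
Bb4 up a major sixth → G5 (9 semitones).

G5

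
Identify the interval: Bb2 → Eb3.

perfect fourth

B to E spans four letter names (B-C-D-E) — that makes it a fourth of some quality.
Counting semitones, Bb2→Eb3 is 5, which is the perfect fourth.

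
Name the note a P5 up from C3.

Counting five letter names up from C lands on G.
A perfect fifth spans 7 semitones, so from C3 the target pitch is G3.

G3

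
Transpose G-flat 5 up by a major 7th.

F 6

Seven letter names up from G: F.
Moving 11 semitones up from Gb5 (the size of a major seventh) reaches F6.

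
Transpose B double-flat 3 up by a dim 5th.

F double-flat 4

Five letter names up from B: F.
A diminished fifth spans 6 semitones, so from Bbb3 the target pitch is Fbb4.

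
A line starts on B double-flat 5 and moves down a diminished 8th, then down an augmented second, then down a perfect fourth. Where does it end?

A diminished octave down from Bbb5 is Bb4.
Bb4 down an augmented second → Abb4 (3 semitones).
A perfect fourth down from Abb4 is Ebb4.

E double-flat 4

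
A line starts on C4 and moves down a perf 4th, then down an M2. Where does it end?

Down a perfect fourth from C4: G3 (5 semitones down).
G3 down a major second → F3 (2 semitones).

F3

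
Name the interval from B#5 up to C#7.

B to C spans two letter names (B-C), plus an octave: a ninth.
At 13 semitones, B#5→C#7 falls one short of a major ninth: minor.
(Equivalently, a compound minor second: a minor second plus an octave.)

minor ninth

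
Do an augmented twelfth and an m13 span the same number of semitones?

Yes

Both span 20 semitones: an augmented twelfth and a minor thirteenth are the same chromatic distance.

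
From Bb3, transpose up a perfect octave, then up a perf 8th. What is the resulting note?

Bb5

A perfect octave up from Bb3 is Bb4.
A perfect octave up from Bb4 is Bb5.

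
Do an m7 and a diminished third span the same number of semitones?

A minor seventh is 10 semitones but a diminished third is 2 semitones — different sizes.

No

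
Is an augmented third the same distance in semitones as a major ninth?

No

5 semitones (augmented third) vs 14 semitones (major ninth): not equal.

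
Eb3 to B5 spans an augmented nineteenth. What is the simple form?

A5

Take out 2 octaves (14 from the number): 19 − 14 = 5.
So an augmented nineteenth is 2 octaves plus an augmented fifth. The quality is unchanged.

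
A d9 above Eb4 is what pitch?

Counting two letter names plus an octave up from E lands on F.
Moving 12 semitones up from Eb4 (the size of a diminished ninth) reaches Fbb5.

Fbb5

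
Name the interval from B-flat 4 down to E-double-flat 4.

Descending from Bb4 to Ebb4 is the same interval as ascending Ebb4 to Bb4.
E to B spans five letter names (E-F-G-A-B): a fifth.
A perfect fifth would be 7 semitones; Ebb4 to Bb4 is 8, one semitone wider, so the interval is augmented.

augmented fifth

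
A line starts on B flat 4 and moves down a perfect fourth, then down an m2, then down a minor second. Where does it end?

D sharp 4

Down a perfect fourth from Bb4: F4 (5 semitones down).
F4 down a minor second → E4 (1 semitone).
E4 down a minor second → D#4 (1 semitone).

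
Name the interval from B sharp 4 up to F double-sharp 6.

B to F spans five letter names (B-C-D-E-F), plus an octave, so the interval is some kind of twelfth.
Counting semitones, B#4→F##6 is 19, which is the perfect twelfth.
(Equivalently, a compound perfect fifth: a perfect fifth plus an octave.)

perfect twelfth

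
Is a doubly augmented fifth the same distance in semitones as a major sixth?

Both span 9 semitones: a doubly augmented fifth and a major sixth are the same chromatic distance.

Yes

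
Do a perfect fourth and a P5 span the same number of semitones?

5 semitones (perfect fourth) vs 7 semitones (perfect fifth): not equal.

No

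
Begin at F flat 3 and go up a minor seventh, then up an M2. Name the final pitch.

A minor seventh up from Fb3 is Ebb4.
Up a major second from Ebb4: Fb4 (2 semitones up).

F flat 4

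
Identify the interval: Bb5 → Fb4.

Descending from Bb5 to Fb4 is the same interval as ascending Fb4 to Bb5.
F to B spans four letter names (F-G-A-B), plus an octave: an eleventh.
Fb4 to Bb5 spans 18 semitones — one semitone wider than the perfect eleventh (17) — giving an augmented eleventh.
(Equivalently, a compound augmented fourth: an augmented fourth plus an octave.)

augmented 11th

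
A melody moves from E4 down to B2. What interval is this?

P11

Descending from E4 to B2 is the same interval as ascending B2 to E4.
B to E spans four letter names (B-C-D-E), plus an octave: an eleventh.
Counting semitones, B2→E4 is 17, which is the perfect eleventh.
(Equivalently, a compound perfect fourth: a perfect fourth plus an octave.)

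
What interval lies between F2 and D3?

F to D spans six letter names (F-G-A-B-C-D) — that makes it a sixth of some quality.
F2 to D3 is 9 semitones, matching the major sixth exactly, so the quality is major.

M6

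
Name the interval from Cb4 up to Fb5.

C to F spans four letter names (C-D-E-F), plus an octave — that makes it an eleventh of some quality.
Counting semitones, Cb4→Fb5 is 17, which is the perfect eleventh.
(Equivalently, a compound perfect fourth: a perfect fourth plus an octave.)

perfect 11th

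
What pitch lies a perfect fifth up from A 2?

The fifth takes the letter from A up to E.
A perfect fifth is 7 semitones; 7 semitones up from A2 gives E3.

E 3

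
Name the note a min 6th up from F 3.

D-flat 4

The sixth takes the letter from F up to D.
A minor sixth spans 8 semitones, so from F3 the target pitch is Db4.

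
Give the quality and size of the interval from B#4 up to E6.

B to E spans four letter names (B-C-D-E), plus an octave — that makes it an eleventh of some quality.
B#4 to E6 spans 16 semitones — one semitone narrower than the perfect eleventh (17) — giving a diminished eleventh.
(Equivalently, a compound diminished fourth: a diminished fourth plus an octave.)

d11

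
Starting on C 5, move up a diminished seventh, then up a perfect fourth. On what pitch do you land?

E double-flat 6

Up a diminished seventh from C5: Bbb5 (9 semitones up).
Bbb5 up a perfect fourth → Ebb6 (5 semitones).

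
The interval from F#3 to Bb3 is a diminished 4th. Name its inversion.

Inverted interval numbers add to nine, so a fourth pairs with a fifth (4 + 5 = 9).
The quality also flips — diminished becomes augmented — giving an augmented fifth.

A5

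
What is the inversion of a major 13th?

First reduce the compound major thirteenth to its simple form, a major sixth.
Interval numbers invert to sum to nine: 6 + 3 = 9, so a sixth inverts to a third.
Quality inverts too: major becomes minor. That makes the inversion a minor third.

minor third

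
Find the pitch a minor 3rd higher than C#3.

Counting three letter names up from C lands on E.
A minor third spans 3 semitones, so from C#3 the target pitch is E3.

E3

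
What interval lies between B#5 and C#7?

m9

B to C spans two letter names (B-C), plus an octave — that makes it a ninth of some quality.
B#5 to C#7 is 13 semitones, a half step short of the major ninth (14), so this is minor.
(Equivalently, a compound minor second: a minor second plus an octave.)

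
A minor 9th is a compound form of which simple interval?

m2

Take out an octave (7 from the number): 9 − 7 = 2.
That makes a minor ninth a compound minor second — an octave plus a minor second.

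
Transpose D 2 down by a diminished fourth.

Four letter names down from D: A.
A diminished fourth spans 4 semitones, so from D2 the target pitch is A#1.

A-sharp 1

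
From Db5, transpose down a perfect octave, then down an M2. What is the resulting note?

Cb4

A perfect octave down from Db5 is Db4.
Db4 down a major second → Cb4 (2 semitones).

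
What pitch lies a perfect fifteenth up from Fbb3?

Fbb5

The letter stays F (same as the start), shifted two octaves up.
A perfect fifteenth is 24 semitones; 24 semitones up from Fbb3 gives Fbb5.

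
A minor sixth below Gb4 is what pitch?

Counting six letter names down from G lands on B.
Moving 8 semitones down from Gb4 (the size of a minor sixth) reaches Bb3.

Bb3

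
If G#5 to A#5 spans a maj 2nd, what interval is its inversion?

m7

Interval numbers invert to sum to nine: 2 + 7 = 9, so a second inverts to a seventh.
The quality also flips — major becomes minor — giving a minor seventh.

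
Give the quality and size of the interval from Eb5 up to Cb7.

minor thirteenth

E to C spans six letter names (E-F-G-A-B-C), plus an octave, so the interval is some kind of thirteenth.
At 20 semitones, Eb5→Cb7 falls one short of a major thirteenth: minor.
(Equivalently, a compound minor sixth: a minor sixth plus an octave.)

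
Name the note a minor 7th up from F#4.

E5

Counting seven letter names up from F lands on E.
A minor seventh is 10 semitones; 10 semitones up from F#4 gives E5.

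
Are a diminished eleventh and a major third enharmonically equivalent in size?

16 semitones (diminished eleventh) vs 4 semitones (major third): not equal.

No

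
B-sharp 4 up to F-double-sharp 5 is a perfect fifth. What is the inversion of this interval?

perfect 4th

Inverted interval numbers add to nine, so a fifth pairs with a fourth (5 + 4 = 9).
And perfect stays perfect under inversion, so we get a perfect fourth.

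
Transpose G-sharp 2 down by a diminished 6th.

Six letter names down from G: B.
A diminished sixth spans 7 semitones, so from G#2 the target pitch is B##1.

B-double-sharp 1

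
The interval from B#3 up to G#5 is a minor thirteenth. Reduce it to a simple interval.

minor sixth

Subtracting seven from the interval number removes an octave: 13 − 7 = 6.
Quality carries through unchanged, so the simple form is a minor sixth.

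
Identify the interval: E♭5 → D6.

major 7th

E to D spans seven letter names (E-F-G-A-B-C-D): a seventh.
Counting semitones, Eb5→D6 is 11, which is the major seventh.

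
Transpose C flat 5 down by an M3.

Three letter names down from C: A.
Moving 4 semitones down from Cb5 (the size of a major third) reaches Abb4.

A double-flat 4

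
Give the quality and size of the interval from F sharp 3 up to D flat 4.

F to D spans six letter names (F-G-A-B-C-D) — that makes it a sixth of some quality.
A major sixth would be 9 semitones; F#3 to Db4 is 7, two semitones narrower, so the interval is diminished.

diminished 6th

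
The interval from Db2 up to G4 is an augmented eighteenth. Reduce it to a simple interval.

augmented fourth

Each octave removed subtracts seven from the number: 18 − 14 = 4.
So an augmented eighteenth is 2 octaves plus an augmented fourth. The quality is unchanged.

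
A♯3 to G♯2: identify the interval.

Descending from A#3 to G#2 is the same interval as ascending G#2 to A#3.
G to A spans two letter names (G-A), plus an octave: a ninth.
The major ninth spans 14 semitones, and G#2 to A#3 is exactly 14 semitones — so this is a major ninth.
(Equivalently, a compound major second: a major second plus an octave.)

major 9th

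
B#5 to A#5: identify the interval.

major 2nd

Descending from B#5 to A#5 is the same interval as ascending A#5 to B#5.
A to B spans two letter names (A-B) — that makes it a second of some quality.
Counting semitones, A#5→B#5 is 2, which is the major second.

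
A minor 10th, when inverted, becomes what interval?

First reduce the compound minor tenth to its simple form, a minor third.
The rule of nine gives the new number: 9 − 3 = 6, so a third becomes a sixth.
Quality inverts too: minor becomes major. That makes the inversion a major sixth.

major 6th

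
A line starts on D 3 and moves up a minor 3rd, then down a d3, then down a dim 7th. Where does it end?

E double-sharp 2

Up a minor third from D3: F3 (3 semitones up).
Down a diminished third from F3: D#3 (2 semitones down).
A diminished seventh down from D#3 is E##2.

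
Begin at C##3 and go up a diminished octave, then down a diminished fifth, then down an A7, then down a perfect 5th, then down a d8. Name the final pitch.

C#1

A diminished octave up from C##3 is C#4.
Down a diminished fifth from C#4: F##3 (6 semitones down).
Down an augmented seventh from F##3: G2 (12 semitones down).
Down a perfect fifth from G2: C2 (7 semitones down).
C2 down a diminished octave → C#1 (11 semitones).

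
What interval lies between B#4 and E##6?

B to E spans four letter names (B-C-D-E), plus an octave: an eleventh.
B#4 to E##6 spans 18 semitones — one semitone wider than the perfect eleventh (17) — giving an augmented eleventh.
(Equivalently, a compound augmented fourth: an augmented fourth plus an octave.)

augmented eleventh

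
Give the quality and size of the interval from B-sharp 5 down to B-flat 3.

Descending from B#5 to Bb3 is the same interval as ascending Bb3 to B#5.
B to B is the same letter name, plus 2 octaves, so the interval is some kind of fifteenth.
A perfect fifteenth would be 24 semitones; Bb3 to B#5 is 26, two semitones wider, so the interval is doubly augmented.
(Equivalently, a compound doubly augmented octave: a doubly augmented octave plus an octave.)

AA15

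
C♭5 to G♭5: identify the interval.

P5

C to G spans five letter names (C-D-E-F-G): a fifth.
The perfect fifth spans 7 semitones, and Cb5 to Gb5 is exactly 7 semitones — so this is a perfect fifth.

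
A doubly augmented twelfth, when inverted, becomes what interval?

dd4

First reduce the compound doubly augmented twelfth to its simple form, a doubly augmented fifth.
Interval numbers invert to sum to nine: 5 + 4 = 9, so a fifth inverts to a fourth.
The quality also flips — doubly augmented becomes doubly diminished — giving a doubly diminished fourth.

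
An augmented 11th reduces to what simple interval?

A4

Subtracting seven from the interval number removes an octave: 11 − 7 = 4.
Quality carries through unchanged, so the simple form is an augmented fourth.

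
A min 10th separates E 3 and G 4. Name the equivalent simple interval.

Take out an octave (7 from the number): 10 − 7 = 3.
That makes a minor tenth a compound minor third — an octave plus a minor third.

minor 3rd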